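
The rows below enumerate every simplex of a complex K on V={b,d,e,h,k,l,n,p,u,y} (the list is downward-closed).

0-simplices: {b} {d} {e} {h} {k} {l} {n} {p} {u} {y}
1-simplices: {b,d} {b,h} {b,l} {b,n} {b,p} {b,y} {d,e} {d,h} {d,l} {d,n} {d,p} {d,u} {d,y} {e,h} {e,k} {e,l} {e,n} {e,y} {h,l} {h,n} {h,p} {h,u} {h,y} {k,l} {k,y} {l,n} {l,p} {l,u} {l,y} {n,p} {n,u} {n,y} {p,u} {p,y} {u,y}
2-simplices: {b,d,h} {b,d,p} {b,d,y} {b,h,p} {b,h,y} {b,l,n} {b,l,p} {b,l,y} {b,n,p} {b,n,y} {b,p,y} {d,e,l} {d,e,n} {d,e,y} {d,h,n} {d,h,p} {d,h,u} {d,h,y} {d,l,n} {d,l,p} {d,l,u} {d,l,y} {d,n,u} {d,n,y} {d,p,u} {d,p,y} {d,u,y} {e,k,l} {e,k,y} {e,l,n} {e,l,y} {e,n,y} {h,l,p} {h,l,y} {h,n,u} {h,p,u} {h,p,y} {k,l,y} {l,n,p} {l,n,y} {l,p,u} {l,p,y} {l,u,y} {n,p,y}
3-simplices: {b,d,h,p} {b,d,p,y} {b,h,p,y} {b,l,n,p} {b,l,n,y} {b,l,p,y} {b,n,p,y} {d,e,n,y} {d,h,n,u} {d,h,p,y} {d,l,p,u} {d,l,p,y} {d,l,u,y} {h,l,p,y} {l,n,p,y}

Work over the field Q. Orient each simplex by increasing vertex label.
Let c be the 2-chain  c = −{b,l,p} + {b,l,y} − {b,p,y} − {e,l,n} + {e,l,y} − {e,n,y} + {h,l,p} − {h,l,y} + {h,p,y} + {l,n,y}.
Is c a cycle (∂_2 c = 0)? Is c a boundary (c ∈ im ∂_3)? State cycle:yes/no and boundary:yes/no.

cycle:yes boundary:no

n_0=10 n_1=35 n_2=44 n_3=15  [Q]
∂1: piv[bd,bh,bl,bn,bp,by,de,du,ek] rk=9  ker:dh,dl,dn,dp,dy,eh,el,en,ey,hl,hn,hp,hu,hy,kl,ky,ln,lp,lu,ly,np,nu,ny,pu,py,uy
∂2: piv[bdh,bdp,bdy,bhp,bhy,bln,blp,bly,bnp,bny,bpy,del,den,dey,dhn,dhu,dln,dlp,dlu,dnu,dpu,duy,ekl,eky,hlp] rk=25  ker:dhp,dhy,dly,dny,dpy,eln,ely,eny,hly,hnu,hpu,hpy,kly,lnp,lny,lpu,lpy,luy,npy
∂3: piv[bdhp,bdpy,bhpy,blnp,blny,blpy,bnpy,deny,dhnu,dhpy,dlpu,dlpy,dluy,hlpy] rk=14  ker:lnpy
∂2c = 0
c vs im∂3: residual ≠ 0 ⇒ not boundary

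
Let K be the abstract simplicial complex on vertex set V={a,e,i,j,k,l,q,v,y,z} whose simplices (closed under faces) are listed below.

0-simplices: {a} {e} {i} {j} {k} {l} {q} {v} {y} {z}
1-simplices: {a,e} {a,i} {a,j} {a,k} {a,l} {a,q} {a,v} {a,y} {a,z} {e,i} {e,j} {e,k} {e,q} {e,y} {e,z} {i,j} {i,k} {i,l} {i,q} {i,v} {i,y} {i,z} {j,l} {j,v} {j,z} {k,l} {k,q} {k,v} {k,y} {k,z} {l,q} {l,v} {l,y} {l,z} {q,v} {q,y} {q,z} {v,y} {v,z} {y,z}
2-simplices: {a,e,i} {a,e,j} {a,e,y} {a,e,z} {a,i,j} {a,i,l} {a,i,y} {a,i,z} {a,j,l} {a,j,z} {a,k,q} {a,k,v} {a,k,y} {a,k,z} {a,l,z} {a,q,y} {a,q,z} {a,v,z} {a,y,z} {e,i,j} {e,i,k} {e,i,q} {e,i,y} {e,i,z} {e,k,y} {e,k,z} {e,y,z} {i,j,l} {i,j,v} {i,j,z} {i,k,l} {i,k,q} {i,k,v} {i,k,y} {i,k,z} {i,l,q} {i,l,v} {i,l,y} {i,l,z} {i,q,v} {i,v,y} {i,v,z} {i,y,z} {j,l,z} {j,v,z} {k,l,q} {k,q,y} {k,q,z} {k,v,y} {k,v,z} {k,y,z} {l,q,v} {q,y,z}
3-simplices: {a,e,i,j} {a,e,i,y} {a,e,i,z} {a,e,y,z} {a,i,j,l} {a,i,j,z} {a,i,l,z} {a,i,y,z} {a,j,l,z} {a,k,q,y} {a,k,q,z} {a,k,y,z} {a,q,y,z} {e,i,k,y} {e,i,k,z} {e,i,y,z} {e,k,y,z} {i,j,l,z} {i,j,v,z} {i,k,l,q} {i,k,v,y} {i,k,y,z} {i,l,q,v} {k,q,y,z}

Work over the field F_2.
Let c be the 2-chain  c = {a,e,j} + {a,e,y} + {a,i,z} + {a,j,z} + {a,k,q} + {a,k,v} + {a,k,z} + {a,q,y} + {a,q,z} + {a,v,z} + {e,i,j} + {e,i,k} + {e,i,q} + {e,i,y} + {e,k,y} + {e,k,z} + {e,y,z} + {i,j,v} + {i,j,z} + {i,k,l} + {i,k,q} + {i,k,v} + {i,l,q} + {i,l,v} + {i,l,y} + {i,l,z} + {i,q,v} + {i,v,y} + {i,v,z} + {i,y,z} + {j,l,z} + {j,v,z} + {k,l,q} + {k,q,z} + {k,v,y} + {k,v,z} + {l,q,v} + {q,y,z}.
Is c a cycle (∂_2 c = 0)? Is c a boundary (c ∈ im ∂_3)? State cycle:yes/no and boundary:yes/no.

cycle:no boundary:no

n_0=10 n_1=40 n_2=53 n_3=24  [Z2]
∂1: piv[ae,ai,aj,ak,al,aq,av,ay,az] rk=9  ker:ei,ej,ek,eq,ey,ez,ij,ik,il,iq,iv,iy,iz,jl,jv,jz,kl,kq,kv,ky,kz,lq,lv,ly,lz,qv,qy,qz,vy,vz,yz
∂2: piv[aei,aej,aey,aez,aij,ail,aiy,aiz,ajl,ajz,akq,akv,aky,akz,alz,aqy,aqz,avz,ayz,eik,eiq,eky,ijv,ikl,ikq,ikv,ilq,ilv,ily,iqv,ivy] rk=31  ker:eij,eiy,eiz,ekz,eyz,ijl,ijz,iky,ikz,ilz,ivz,iyz,jlz,jvz,klq,kqy,kqz,kvy,kvz,kyz,lqv,qyz
∂3: piv[aeij,aeiy,aeiz,aeyz,aijl,aijz,ailz,aiyz,ajlz,akqy,akqz,akyz,aqyz,eiky,eikz,ekyz,ijvz,iklq,ikvy,ilqv] rk=20  ker:eiyz,ijlz,ikyz,kqyz
∂2c = {a,i} + {a,k} + {a,q} + {a,z} + {e,k} + {e,q} + {i,j} + {i,l} + {i,z} + {j,l} + {l,q} + {l,y} + {q,z} + {y,z}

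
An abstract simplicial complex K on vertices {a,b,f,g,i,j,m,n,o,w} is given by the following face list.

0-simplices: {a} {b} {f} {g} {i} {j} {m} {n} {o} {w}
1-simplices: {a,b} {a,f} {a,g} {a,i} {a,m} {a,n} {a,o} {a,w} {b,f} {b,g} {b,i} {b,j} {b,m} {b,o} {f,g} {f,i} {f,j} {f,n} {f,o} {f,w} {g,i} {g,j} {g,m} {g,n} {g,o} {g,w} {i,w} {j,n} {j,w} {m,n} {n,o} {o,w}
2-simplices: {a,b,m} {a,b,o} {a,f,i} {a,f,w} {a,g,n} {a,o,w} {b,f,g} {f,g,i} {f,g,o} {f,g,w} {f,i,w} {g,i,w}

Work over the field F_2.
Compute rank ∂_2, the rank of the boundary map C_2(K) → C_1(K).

n_0=10 n_1=32 n_2=12  [Z2]
∂1: piv[ab,af,ag,ai,am,an,ao,aw,bj] rk=9  ker:bf,bg,bi,bm,bo,fg,fi,fj,fn,fo,fw,gi,gj,gm,gn,go,gw,iw,jn,jw,mn,no,ow
∂2: piv[abm,abo,afi,afw,agn,aow,bfg,fgi,fgo,fgw,fiw] rk=11  ker:giw
rk∂_2=11

rank∂_2=11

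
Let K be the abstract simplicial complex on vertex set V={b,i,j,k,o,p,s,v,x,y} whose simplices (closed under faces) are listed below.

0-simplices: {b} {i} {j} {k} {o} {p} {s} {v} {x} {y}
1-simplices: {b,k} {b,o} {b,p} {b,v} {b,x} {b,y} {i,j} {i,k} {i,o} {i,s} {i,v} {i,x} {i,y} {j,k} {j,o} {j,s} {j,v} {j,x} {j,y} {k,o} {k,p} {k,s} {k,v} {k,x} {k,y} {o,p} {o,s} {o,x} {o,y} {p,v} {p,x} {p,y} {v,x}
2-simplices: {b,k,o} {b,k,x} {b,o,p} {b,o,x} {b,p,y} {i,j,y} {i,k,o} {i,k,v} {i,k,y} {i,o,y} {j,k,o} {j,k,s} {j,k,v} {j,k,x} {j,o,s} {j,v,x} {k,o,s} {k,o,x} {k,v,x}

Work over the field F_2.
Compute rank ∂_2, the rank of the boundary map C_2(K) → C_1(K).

n_0=10 n_1=33 n_2=19  [Z2]
∂1: piv[bk,bo,bp,bv,bx,by,ij,ik,is] rk=9  ker:io,iv,ix,iy,jk,jo,js,jv,jx,jy,ko,kp,ks,kv,kx,ky,op,os,ox,oy,pv,px,py,vx
∂2: piv[bko,bkx,bop,box,bpy,ijy,iko,ikv,iky,ioy,jko,jks,jkv,jkx,jos,jvx] rk=16  ker:kos,kox,kvx
rk∂_2=16

rank∂_2=16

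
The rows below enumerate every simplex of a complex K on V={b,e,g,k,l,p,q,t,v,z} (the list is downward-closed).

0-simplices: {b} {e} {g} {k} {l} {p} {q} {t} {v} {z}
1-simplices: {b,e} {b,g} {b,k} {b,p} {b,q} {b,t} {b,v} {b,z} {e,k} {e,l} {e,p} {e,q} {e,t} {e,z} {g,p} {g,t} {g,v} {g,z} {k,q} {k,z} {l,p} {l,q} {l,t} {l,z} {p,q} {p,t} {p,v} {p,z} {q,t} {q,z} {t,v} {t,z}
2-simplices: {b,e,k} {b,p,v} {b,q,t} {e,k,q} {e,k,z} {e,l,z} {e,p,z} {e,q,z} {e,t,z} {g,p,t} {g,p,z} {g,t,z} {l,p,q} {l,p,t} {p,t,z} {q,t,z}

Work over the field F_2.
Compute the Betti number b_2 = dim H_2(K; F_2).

n_0=10 n_1=32 n_2=16  [Z2]
∂1: piv[be,bg,bk,bp,bq,bt,bv,bz,el] rk=9  ker:ek,ep,eq,et,ez,gp,gt,gv,gz,kq,kz,lp,lq,lt,lz,pq,pt,pv,pz,qt,qz,tv,tz
∂2: piv[bek,bpv,bqt,ekq,ekz,elz,epz,eqz,etz,gpt,gpz,gtz,lpq,lpt,qtz] rk=15  ker:ptz
b_2=(16−15)−0=1

b_2=1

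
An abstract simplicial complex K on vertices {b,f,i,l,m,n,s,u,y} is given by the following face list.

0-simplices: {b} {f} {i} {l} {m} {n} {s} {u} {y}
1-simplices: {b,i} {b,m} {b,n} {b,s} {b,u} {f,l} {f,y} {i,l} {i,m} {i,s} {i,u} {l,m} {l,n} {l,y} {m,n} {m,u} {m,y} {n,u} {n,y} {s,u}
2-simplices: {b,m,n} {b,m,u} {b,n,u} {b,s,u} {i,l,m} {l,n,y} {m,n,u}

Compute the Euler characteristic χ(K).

n_0=9 n_1=20 n_2=7
χ=+9−20+7=-4

χ(K)=-4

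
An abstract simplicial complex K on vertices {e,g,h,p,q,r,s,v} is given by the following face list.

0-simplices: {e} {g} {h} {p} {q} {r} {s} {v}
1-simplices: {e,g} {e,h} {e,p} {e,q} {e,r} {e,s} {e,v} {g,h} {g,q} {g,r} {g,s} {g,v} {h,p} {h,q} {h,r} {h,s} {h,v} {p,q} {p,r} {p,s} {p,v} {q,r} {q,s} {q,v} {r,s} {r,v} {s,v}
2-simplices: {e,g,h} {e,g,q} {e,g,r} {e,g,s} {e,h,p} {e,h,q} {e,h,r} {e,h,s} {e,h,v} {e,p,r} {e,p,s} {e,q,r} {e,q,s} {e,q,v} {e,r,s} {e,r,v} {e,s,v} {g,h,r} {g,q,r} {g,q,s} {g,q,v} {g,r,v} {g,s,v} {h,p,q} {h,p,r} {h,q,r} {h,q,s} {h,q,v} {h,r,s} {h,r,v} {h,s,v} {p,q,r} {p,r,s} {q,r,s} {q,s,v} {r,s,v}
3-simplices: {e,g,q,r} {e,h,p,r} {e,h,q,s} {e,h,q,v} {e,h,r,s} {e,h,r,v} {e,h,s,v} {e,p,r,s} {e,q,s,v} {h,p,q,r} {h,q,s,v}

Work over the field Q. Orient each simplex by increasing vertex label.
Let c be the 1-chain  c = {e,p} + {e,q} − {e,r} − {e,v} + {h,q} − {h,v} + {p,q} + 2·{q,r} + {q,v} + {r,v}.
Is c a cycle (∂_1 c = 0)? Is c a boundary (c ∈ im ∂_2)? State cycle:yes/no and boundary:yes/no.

cycle:yes boundary:yes

n_0=8 n_1=27 n_2=36 n_3=11  [Q]
∂1: piv[eg,eh,ep,eq,er,es,ev] rk=7  ker:gh,gq,gr,gs,gv,hp,hq,hr,hs,hv,pq,pr,ps,pv,qr,qs,qv,rs,rv,sv
∂2: piv[egh,egq,egr,egs,ehp,ehq,ehr,ehs,ehv,epr,eps,eqr,eqs,eqv,ers,erv,esv,gqv,hpq] rk=19  ker:ghr,gqr,gqs,grv,gsv,hpr,hqr,hqs,hqv,hrs,hrv,hsv,pqr,prs,qrs,qsv,rsv
∂3: piv[egqr,ehpr,ehqs,ehqv,ehrs,ehrv,ehsv,eprs,eqsv,hpqr] rk=10  ker:hqsv
∂1c = 0
c vs im∂2: reduces to 0 ⇒ boundary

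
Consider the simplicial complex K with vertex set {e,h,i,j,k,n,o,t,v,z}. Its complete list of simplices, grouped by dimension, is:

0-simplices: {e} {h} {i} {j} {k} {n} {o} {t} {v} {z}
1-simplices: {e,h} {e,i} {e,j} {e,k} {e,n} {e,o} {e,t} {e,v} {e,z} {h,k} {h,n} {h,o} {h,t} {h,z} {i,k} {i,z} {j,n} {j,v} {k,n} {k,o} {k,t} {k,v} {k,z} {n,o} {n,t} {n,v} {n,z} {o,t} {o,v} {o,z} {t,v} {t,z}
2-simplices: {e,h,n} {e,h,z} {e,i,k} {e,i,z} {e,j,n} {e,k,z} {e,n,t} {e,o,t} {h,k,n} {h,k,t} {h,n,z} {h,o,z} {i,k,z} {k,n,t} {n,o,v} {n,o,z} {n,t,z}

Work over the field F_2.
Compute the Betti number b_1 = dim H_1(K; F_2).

b_1=7

n_0=10 n_1=32 n_2=17  [Z2]
∂1: piv[eh,ei,ej,ek,en,eo,et,ev,ez] rk=9  ker:hk,hn,ho,ht,hz,ik,iz,jn,jv,kn,ko,kt,kv,kz,no,nt,nv,nz,ot,ov,oz,tv,tz
∂2: piv[ehn,ehz,eik,eiz,ejn,ekz,ent,eot,hkn,hkt,hnz,hoz,knt,nov,noz,ntz] rk=16  ker:ikz
b_1=(32−9)−16=7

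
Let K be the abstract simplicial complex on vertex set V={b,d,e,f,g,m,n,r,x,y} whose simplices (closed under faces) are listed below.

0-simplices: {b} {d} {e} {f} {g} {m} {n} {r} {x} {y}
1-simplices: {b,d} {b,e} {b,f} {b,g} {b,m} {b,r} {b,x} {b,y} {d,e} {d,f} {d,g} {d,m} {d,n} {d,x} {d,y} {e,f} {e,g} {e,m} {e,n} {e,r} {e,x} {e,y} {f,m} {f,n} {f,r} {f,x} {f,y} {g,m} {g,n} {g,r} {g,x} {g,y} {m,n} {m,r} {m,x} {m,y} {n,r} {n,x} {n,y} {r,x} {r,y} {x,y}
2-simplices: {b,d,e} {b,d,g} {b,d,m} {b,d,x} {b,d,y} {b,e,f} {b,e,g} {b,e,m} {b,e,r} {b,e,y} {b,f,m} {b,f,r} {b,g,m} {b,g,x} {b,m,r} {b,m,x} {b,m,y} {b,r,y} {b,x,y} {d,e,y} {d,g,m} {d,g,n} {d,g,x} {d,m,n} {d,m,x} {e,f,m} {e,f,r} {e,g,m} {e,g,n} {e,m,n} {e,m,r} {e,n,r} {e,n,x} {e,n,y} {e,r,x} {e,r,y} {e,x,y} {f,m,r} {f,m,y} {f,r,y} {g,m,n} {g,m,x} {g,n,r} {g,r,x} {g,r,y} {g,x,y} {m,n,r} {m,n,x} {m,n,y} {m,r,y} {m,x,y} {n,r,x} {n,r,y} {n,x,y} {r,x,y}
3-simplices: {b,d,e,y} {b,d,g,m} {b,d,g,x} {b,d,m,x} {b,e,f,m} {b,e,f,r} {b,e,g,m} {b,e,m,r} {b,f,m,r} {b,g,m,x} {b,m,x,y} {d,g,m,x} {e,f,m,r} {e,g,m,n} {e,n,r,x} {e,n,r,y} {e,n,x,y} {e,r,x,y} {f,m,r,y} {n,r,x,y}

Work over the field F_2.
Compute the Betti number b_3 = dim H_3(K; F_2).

n_0=10 n_1=42 n_2=55 n_3=20  [Z2]
∂1: piv[bd,be,bf,bg,bm,br,bx,by,dn] rk=9  ker:de,df,dg,dm,dx,dy,ef,eg,em,en,er,ex,ey,fm,fn,fr,fx,fy,gm,gn,gr,gx,gy,mn,mr,mx,my,nr,nx,ny,rx,ry,xy
∂2: piv[bde,bdg,bdm,bdx,bdy,bef,beg,bem,ber,bey,bfm,bfr,bgm,bgx,bmr,bmx,bmy,bry,bxy,dgn,dmn,egn,enr,enx,eny,erx,exy,fmy,gnr,gry] rk=30  ker:dey,dgm,dgx,dmx,efm,efr,egm,emn,emr,ery,fmr,fry,gmn,gmx,grx,gxy,mnr,mnx,mny,mry,mxy,nrx,nry,nxy,rxy
∂3: piv[bdey,bdgm,bdgx,bdmx,befm,befr,begm,bemr,bfmr,bgmx,bmxy,egmn,enrx,enry,enxy,erxy,fmry] rk=17  ker:dgmx,efmr,nrxy
b_3=(20−17)−0=3

b_3=3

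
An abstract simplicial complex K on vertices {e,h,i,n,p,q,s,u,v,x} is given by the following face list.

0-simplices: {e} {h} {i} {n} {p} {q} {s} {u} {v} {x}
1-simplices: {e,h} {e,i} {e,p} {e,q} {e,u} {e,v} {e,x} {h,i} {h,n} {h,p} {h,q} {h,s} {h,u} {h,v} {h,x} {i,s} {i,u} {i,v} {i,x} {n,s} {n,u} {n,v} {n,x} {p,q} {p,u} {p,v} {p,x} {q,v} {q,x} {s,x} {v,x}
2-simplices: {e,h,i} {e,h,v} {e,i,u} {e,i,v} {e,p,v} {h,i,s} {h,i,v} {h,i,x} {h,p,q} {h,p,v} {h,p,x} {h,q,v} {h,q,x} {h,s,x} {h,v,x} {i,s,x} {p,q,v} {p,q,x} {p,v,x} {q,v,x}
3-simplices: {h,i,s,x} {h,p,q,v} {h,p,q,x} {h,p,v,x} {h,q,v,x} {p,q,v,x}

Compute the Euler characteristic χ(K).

χ(K)=-7

n_0=10 n_1=31 n_2=20 n_3=6
χ=+10−31+20−6=-7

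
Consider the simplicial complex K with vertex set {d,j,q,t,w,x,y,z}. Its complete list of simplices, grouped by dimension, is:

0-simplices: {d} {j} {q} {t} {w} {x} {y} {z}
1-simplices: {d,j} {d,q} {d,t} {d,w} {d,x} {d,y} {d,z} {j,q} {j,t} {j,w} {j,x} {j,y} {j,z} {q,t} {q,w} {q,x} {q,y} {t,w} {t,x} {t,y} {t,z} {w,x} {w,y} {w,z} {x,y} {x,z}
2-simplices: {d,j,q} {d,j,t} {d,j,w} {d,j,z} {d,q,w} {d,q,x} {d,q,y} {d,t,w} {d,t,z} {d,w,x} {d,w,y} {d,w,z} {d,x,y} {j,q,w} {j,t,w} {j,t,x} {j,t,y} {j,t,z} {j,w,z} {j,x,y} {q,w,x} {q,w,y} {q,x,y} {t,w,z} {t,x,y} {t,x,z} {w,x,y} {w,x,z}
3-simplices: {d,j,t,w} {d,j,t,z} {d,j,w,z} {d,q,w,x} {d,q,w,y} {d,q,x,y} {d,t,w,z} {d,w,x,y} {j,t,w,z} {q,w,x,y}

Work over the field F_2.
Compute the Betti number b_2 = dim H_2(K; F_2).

n_0=8 n_1=26 n_2=28 n_3=10  [Z2]
∂1: piv[dj,dq,dt,dw,dx,dy,dz] rk=7  ker:jq,jt,jw,jx,jy,jz,qt,qw,qx,qy,tw,tx,ty,tz,wx,wy,wz,xy,xz
∂2: piv[djq,djt,djw,djz,dqw,dqx,dqy,dtw,dtz,dwx,dwy,dwz,dxy,jtx,jty,jxy,txz,wxz] rk=18  ker:jqw,jtw,jtz,jwz,qwx,qwy,qxy,twz,txy,wxy
∂3: piv[djtw,djtz,djwz,dqwx,dqwy,dqxy,dtwz,dwxy] rk=8  ker:jtwz,qwxy
b_2=(28−18)−8=2

b_2=2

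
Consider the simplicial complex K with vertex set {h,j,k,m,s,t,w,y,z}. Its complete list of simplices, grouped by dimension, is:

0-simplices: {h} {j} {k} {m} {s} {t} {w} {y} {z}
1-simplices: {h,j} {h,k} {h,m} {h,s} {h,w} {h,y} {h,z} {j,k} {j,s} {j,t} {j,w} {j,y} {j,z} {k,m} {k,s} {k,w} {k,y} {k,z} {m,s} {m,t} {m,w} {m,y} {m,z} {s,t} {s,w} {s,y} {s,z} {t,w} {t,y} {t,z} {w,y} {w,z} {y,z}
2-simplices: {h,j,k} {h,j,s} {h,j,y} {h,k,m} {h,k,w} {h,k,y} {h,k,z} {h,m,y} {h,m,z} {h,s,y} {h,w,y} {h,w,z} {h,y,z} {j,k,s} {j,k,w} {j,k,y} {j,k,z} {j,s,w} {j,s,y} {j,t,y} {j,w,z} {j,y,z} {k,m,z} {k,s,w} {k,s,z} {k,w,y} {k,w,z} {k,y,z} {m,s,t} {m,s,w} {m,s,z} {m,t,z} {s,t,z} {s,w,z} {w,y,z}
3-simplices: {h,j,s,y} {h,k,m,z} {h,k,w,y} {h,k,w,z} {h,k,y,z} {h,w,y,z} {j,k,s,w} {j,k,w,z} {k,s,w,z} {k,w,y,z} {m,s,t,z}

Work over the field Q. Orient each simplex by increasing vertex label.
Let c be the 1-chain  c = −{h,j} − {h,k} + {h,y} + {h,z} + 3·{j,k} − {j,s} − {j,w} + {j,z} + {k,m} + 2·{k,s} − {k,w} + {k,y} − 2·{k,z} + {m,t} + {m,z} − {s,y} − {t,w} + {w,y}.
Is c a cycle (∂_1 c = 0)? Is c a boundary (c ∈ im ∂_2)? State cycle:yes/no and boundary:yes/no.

cycle:no boundary:no

n_0=9 n_1=33 n_2=35 n_3=11  [Q]
∂1: piv[hj,hk,hm,hs,hw,hy,hz,jt] rk=8  ker:jk,js,jw,jy,jz,km,ks,kw,ky,kz,ms,mt,mw,my,mz,st,sw,sy,sz,tw,ty,tz,wy,wz,yz
∂2: piv[hjk,hjs,hjy,hkm,hkw,hky,hkz,hmy,hmz,hsy,hwy,hwz,hyz,jks,jkw,jkz,jsw,jty,ksz,mst,msw,msz,mtz] rk=23  ker:jky,jsy,jwz,jyz,kmz,ksw,kwy,kwz,kyz,stz,swz,wyz
∂3: piv[hjsy,hkmz,hkwy,hkwz,hkyz,hwyz,jksw,jkwz,kswz,mstz] rk=10  ker:kwyz
∂1c = −3·{j} + {k} − {m} + 2·{s} + 2·{t} − 4·{w} + 2·{y} + {z}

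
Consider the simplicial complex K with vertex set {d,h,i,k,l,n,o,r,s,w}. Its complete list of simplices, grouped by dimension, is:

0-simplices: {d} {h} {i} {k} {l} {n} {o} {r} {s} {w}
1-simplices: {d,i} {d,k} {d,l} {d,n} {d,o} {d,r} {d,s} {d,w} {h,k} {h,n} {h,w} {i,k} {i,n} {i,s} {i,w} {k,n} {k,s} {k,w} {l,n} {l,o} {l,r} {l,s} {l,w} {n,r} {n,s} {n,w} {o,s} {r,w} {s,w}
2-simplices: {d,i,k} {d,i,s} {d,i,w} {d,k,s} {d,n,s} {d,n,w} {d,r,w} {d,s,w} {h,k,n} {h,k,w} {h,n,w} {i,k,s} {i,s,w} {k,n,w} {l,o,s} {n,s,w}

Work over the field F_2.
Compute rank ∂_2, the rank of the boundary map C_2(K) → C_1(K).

rank∂_2=12

n_0=10 n_1=29 n_2=16  [Z2]
∂1: piv[di,dk,dl,dn,do,dr,ds,dw,hk] rk=9  ker:hn,hw,ik,in,is,iw,kn,ks,kw,ln,lo,lr,ls,lw,nr,ns,nw,os,rw,sw
∂2: piv[dik,dis,diw,dks,dns,dnw,drw,dsw,hkn,hkw,hnw,los] rk=12  ker:iks,isw,knw,nsw
rk∂_2=12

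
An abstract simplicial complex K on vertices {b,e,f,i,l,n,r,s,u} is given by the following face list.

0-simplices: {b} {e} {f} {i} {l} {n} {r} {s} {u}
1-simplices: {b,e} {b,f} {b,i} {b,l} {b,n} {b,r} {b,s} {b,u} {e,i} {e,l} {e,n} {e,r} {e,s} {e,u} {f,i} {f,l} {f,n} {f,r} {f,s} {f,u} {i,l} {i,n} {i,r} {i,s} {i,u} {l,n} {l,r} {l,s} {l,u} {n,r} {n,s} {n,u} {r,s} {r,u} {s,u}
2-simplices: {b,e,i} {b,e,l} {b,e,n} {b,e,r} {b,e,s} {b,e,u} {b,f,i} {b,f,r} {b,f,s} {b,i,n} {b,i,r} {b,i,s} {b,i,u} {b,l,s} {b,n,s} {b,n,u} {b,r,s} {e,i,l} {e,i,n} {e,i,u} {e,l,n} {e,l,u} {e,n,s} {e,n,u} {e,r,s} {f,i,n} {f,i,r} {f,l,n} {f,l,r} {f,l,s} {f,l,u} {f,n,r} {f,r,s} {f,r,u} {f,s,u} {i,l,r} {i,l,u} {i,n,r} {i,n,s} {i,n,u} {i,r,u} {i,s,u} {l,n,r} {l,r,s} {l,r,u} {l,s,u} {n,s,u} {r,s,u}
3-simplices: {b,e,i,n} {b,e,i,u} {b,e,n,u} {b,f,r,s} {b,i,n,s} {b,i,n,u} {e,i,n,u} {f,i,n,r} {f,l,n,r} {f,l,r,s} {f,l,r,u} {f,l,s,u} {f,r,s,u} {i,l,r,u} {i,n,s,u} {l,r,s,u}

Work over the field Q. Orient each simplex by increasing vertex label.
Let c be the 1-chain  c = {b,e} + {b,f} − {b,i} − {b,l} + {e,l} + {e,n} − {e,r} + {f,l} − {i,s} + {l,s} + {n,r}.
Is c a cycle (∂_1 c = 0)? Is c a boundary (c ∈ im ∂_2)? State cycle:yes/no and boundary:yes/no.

n_0=9 n_1=35 n_2=48 n_3=16  [Q]
∂1: piv[be,bf,bi,bl,bn,br,bs,bu] rk=8  ker:ei,el,en,er,es,eu,fi,fl,fn,fr,fs,fu,il,in,ir,is,iu,ln,lr,ls,lu,nr,ns,nu,rs,ru,su
∂2: piv[bei,bel,ben,ber,bes,beu,bfi,bfr,bfs,bin,bir,bis,biu,bls,bns,bnu,brs,eil,eln,elu,fin,fln,flr,flu,fnr,fru,fsu] rk=27  ker:ein,eiu,ens,enu,ers,fir,fls,frs,ilr,ilu,inr,ins,inu,iru,isu,lnr,lrs,lru,lsu,nsu,rsu
∂3: piv[bein,beiu,benu,bfrs,bins,binu,finr,flnr,flrs,flru,flsu,frsu,ilru,insu] rk=14  ker:einu,lrsu
∂1c = 0
c vs im∂2: reduces to 0 ⇒ boundary

cycle:yes boundary:yes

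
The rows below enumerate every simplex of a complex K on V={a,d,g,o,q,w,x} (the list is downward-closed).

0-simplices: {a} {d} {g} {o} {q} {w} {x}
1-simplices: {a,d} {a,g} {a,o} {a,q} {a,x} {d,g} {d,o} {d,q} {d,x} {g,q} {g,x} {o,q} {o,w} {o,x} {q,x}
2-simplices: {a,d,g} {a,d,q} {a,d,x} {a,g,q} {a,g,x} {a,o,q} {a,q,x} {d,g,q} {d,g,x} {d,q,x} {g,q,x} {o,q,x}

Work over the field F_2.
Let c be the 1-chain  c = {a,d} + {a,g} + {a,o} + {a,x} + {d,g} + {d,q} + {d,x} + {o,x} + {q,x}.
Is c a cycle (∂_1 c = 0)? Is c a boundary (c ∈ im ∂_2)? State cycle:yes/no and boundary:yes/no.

cycle:yes boundary:yes

n_0=7 n_1=15 n_2=12  [Z2]
∂1: piv[ad,ag,ao,aq,ax,ow] rk=6  ker:dg,do,dq,dx,gq,gx,oq,ox,qx
∂2: piv[adg,adq,adx,agq,agx,aoq,aqx,oqx] rk=8  ker:dgq,dgx,dqx,gqx
∂1c = 0
c vs im∂2: reduces to 0 ⇒ boundary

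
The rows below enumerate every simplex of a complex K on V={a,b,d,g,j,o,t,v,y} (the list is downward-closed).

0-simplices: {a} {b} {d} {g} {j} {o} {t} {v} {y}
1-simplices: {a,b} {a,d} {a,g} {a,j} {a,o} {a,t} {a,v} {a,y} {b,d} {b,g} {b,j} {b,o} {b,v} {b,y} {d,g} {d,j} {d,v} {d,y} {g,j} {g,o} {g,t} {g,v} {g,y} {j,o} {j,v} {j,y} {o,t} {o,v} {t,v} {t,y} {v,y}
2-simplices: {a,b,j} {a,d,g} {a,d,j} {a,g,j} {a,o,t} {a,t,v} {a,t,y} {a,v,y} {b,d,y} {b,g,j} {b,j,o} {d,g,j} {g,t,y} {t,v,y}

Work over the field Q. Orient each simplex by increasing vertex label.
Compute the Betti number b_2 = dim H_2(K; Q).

n_0=9 n_1=31 n_2=14  [Q]
∂1: piv[ab,ad,ag,aj,ao,at,av,ay] rk=8  ker:bd,bg,bj,bo,bv,by,dg,dj,dv,dy,gj,go,gt,gv,gy,jo,jv,jy,ot,ov,tv,ty,vy
∂2: piv[abj,adg,adj,agj,aot,atv,aty,avy,bdy,bgj,bjo,gty] rk=12  ker:dgj,tvy
b_2=(14−12)−0=2

b_2=2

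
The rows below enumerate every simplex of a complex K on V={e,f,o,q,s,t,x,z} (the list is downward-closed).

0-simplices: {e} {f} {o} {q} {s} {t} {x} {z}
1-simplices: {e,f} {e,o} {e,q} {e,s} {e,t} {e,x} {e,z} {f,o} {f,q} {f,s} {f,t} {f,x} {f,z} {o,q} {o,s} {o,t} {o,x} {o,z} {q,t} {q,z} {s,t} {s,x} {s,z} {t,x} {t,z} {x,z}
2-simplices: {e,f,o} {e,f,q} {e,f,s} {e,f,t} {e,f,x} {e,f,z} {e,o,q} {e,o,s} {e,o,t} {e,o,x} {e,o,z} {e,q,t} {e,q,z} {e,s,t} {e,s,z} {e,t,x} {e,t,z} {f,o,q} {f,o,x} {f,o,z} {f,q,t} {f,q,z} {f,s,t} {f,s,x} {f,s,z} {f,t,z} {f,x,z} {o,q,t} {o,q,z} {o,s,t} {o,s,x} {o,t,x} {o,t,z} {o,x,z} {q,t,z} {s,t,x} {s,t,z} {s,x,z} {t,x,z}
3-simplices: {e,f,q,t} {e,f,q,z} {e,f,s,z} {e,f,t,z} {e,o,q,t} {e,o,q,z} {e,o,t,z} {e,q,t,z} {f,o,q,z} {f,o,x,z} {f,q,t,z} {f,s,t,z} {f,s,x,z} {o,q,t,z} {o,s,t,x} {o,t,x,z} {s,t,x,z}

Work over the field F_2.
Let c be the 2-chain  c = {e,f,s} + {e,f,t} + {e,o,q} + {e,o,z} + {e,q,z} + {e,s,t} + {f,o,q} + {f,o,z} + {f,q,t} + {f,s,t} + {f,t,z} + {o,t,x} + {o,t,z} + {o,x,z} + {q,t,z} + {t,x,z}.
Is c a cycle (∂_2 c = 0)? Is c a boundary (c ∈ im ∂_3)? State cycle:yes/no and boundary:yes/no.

n_0=8 n_1=26 n_2=39 n_3=17  [Z2]
∂1: piv[ef,eo,eq,es,et,ex,ez] rk=7  ker:fo,fq,fs,ft,fx,fz,oq,os,ot,ox,oz,qt,qz,st,sx,sz,tx,tz,xz
∂2: piv[efo,efq,efs,eft,efx,efz,eoq,eos,eot,eox,eoz,eqt,eqz,est,esz,etx,etz,fsx,fxz] rk=19  ker:foq,fox,foz,fqt,fqz,fst,fsz,ftz,oqt,oqz,ost,osx,otx,otz,oxz,qtz,stx,stz,sxz,txz
∂3: piv[efqt,efqz,efsz,eftz,eoqt,eoqz,eotz,eqtz,foqz,foxz,fstz,fsxz,ostx,otxz,stxz] rk=15  ker:fqtz,oqtz
∂2c = 0
c vs im∂3: residual ≠ 0 ⇒ not boundary

cycle:yes boundary:no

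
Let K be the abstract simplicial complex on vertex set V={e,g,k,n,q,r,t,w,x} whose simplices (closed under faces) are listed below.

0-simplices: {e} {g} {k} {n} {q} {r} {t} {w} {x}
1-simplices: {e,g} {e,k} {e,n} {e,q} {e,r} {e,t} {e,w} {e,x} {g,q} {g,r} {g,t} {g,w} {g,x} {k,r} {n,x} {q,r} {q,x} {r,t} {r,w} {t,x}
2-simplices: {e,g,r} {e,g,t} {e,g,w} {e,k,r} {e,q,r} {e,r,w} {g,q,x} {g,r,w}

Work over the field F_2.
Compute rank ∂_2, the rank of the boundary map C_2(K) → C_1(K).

rank∂_2=7

n_0=9 n_1=20 n_2=8  [Z2]
∂1: piv[eg,ek,en,eq,er,et,ew,ex] rk=8  ker:gq,gr,gt,gw,gx,kr,nx,qr,qx,rt,rw,tx
∂2: piv[egr,egt,egw,ekr,eqr,erw,gqx] rk=7  ker:grw
rk∂_2=7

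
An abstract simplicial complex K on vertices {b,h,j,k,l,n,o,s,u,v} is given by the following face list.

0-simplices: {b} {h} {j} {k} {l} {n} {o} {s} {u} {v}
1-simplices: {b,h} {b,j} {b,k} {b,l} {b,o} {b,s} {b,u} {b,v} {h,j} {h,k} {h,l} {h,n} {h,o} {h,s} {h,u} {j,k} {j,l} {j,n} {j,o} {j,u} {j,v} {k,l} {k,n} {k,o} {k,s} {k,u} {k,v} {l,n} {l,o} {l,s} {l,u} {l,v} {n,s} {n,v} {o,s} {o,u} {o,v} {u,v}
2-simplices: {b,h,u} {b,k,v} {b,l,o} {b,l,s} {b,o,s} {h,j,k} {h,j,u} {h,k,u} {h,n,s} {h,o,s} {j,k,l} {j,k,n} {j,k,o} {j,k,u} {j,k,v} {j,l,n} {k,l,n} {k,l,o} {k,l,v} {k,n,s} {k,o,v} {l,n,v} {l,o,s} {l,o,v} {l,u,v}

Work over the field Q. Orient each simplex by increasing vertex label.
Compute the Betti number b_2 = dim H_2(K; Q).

b_2=4

n_0=10 n_1=38 n_2=25  [Q]
∂1: piv[bh,bj,bk,bl,bo,bs,bu,bv,hn] rk=9  ker:hj,hk,hl,ho,hs,hu,jk,jl,jn,jo,ju,jv,kl,kn,ko,ks,ku,kv,ln,lo,ls,lu,lv,ns,nv,os,ou,ov,uv
∂2: piv[bhu,bkv,blo,bls,bos,hjk,hju,hku,hns,hos,jkl,jkn,jko,jkv,jln,klo,klv,kns,kov,lnv,luv] rk=21  ker:jku,kln,los,lov
b_2=(25−21)−0=4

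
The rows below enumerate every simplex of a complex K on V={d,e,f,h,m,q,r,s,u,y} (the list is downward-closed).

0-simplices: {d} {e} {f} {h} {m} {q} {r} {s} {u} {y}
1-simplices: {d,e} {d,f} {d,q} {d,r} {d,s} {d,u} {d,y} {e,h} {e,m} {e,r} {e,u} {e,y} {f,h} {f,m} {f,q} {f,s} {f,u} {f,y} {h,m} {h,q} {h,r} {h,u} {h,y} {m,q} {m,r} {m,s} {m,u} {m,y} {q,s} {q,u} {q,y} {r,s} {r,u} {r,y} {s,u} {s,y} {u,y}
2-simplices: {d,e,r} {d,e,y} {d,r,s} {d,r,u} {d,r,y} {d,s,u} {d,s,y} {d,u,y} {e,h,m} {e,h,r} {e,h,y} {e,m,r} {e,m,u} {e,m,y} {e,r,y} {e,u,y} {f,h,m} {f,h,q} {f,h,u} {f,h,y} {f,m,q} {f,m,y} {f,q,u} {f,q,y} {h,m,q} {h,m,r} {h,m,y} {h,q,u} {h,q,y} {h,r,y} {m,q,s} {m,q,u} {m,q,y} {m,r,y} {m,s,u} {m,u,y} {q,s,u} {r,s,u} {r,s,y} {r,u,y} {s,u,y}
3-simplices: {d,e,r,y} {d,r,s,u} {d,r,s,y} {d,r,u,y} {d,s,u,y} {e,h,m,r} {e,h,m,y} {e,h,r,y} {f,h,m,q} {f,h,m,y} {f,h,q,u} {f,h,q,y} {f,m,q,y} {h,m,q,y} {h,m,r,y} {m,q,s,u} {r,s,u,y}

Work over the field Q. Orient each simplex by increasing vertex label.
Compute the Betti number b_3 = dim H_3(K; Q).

b_3=2

n_0=10 n_1=37 n_2=41 n_3=17  [Q]
∂1: piv[de,df,dq,dr,ds,du,dy,eh,em] rk=9  ker:er,eu,ey,fh,fm,fq,fs,fu,fy,hm,hq,hr,hu,hy,mq,mr,ms,mu,my,qs,qu,qy,rs,ru,ry,su,sy,uy
∂2: piv[der,dey,drs,dru,dry,dsu,dsy,duy,ehm,ehr,ehy,emr,emu,emy,euy,fhm,fhq,fhu,fhy,fmq,fqu,fqy,mqs,mqu,msu] rk=25  ker:ery,fmy,hmq,hmr,hmy,hqu,hqy,hry,mqy,mry,muy,qsu,rsu,rsy,ruy,suy
∂3: piv[dery,drsu,drsy,druy,dsuy,ehmr,ehmy,ehry,fhmq,fhmy,fhqu,fhqy,fmqy,hmry,mqsu] rk=15  ker:hmqy,rsuy
b_3=(17−15)−0=2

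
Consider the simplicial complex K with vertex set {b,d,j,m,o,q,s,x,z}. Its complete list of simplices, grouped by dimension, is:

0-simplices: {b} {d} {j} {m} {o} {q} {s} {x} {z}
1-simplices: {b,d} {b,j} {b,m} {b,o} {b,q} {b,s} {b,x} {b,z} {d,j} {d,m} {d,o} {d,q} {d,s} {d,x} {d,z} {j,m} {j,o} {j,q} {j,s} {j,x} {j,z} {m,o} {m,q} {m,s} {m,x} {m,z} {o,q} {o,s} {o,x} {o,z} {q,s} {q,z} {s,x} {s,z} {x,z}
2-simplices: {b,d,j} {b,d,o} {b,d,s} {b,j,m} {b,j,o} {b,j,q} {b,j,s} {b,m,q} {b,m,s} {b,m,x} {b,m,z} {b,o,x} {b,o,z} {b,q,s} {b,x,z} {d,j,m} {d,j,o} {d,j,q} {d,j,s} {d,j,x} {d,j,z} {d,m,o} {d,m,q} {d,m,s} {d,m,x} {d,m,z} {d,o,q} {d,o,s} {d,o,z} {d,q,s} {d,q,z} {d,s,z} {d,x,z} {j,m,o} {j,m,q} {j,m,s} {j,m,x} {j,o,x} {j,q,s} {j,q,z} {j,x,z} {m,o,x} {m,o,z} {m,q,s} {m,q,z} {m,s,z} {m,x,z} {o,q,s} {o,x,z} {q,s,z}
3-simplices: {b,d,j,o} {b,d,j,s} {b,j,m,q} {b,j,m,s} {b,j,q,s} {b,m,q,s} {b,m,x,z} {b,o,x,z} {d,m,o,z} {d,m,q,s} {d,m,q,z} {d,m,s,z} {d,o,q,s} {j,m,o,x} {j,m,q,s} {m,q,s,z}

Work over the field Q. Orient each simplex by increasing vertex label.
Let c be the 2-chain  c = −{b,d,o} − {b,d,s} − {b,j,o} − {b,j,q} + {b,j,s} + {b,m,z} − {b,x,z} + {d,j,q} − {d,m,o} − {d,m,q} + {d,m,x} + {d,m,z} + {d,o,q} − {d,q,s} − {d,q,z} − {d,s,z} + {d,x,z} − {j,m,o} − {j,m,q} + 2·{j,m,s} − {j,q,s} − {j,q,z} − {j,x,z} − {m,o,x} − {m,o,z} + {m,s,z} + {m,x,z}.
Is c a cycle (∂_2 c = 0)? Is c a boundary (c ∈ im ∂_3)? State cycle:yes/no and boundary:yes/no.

n_0=9 n_1=35 n_2=50 n_3=16  [Q]
∂1: piv[bd,bj,bm,bo,bq,bs,bx,bz] rk=8  ker:dj,dm,do,dq,ds,dx,dz,jm,jo,jq,js,jx,jz,mo,mq,ms,mx,mz,oq,os,ox,oz,qs,qz,sx,sz,xz
∂2: piv[bdj,bdo,bds,bjm,bjo,bjq,bjs,bmq,bms,bmx,bmz,box,boz,bqs,bxz,djm,djq,djx,djz,dmo,dmx,dmz,doq,dos,dqz,dsz] rk=26  ker:djo,djs,dmq,dms,doz,dqs,dxz,jmo,jmq,jms,jmx,jox,jqs,jqz,jxz,mox,moz,mqs,mqz,msz,mxz,oqs,oxz,qsz
∂3: piv[bdjo,bdjs,bjmq,bjms,bjqs,bmqs,bmxz,boxz,dmoz,dmqs,dmqz,dmsz,doqs,jmox,mqsz] rk=15  ker:jmqs
∂2c = −2·{b,d} − {b,j} + {b,m} + 2·{b,o} + {b,q} − {b,x} + {d,j} + {d,o} − 3·{d,q} − {d,s} − {j,q} − {j,x} + 2·{j,z} − 4·{m,o} − 2·{m,q} + 3·{m,s} + 3·{m,x} + {m,z} + {o,q} − {o,x} − {o,z} − 2·{q,s} − 2·{q,z}

cycle:no boundary:no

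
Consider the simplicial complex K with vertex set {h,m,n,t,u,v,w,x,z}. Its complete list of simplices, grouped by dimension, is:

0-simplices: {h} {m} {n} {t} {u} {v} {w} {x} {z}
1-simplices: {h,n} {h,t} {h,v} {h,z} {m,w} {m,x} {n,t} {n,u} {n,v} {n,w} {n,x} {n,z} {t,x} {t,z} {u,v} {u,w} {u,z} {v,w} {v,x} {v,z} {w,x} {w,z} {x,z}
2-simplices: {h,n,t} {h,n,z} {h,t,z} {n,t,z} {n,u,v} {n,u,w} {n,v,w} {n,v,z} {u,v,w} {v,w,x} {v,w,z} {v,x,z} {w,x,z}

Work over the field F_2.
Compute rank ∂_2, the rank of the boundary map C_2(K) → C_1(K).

rank∂_2=10

n_0=9 n_1=23 n_2=13  [Z2]
∂1: piv[hn,ht,hv,hz,mw,mx,nu,nw] rk=8  ker:nt,nv,nx,nz,tx,tz,uv,uw,uz,vw,vx,vz,wx,wz,xz
∂2: piv[hnt,hnz,htz,nuv,nuw,nvw,nvz,vwx,vwz,vxz] rk=10  ker:ntz,uvw,wxz
rk∂_2=10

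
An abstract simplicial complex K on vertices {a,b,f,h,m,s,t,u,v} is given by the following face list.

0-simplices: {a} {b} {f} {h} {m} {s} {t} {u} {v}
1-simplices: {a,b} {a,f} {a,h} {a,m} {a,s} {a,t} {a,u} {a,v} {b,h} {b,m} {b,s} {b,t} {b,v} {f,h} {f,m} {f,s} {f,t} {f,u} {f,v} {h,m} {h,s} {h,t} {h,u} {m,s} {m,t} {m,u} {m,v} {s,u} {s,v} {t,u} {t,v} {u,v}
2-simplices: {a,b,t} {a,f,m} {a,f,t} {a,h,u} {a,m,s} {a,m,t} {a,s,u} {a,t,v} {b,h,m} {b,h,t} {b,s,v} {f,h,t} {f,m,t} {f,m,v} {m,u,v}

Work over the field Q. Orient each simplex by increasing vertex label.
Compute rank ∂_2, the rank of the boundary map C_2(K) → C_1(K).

n_0=9 n_1=32 n_2=15  [Q]
∂1: piv[ab,af,ah,am,as,at,au,av] rk=8  ker:bh,bm,bs,bt,bv,fh,fm,fs,ft,fu,fv,hm,hs,ht,hu,ms,mt,mu,mv,su,sv,tu,tv,uv
∂2: piv[abt,afm,aft,ahu,ams,amt,asu,atv,bhm,bht,bsv,fht,fmv,muv] rk=14  ker:fmt
rk∂_2=14

rank∂_2=14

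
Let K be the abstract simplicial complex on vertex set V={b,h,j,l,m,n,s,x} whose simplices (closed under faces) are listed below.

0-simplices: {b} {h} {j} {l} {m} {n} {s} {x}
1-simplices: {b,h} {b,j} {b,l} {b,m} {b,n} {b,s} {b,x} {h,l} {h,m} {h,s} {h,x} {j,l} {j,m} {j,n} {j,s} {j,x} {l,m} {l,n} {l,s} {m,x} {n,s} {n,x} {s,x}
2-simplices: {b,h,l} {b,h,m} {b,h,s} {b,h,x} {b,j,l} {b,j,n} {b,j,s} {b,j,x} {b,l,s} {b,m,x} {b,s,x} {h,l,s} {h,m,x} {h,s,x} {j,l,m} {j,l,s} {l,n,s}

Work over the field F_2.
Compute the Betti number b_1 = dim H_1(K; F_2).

b_1=3

n_0=8 n_1=23 n_2=17  [Z2]
∂1: piv[bh,bj,bl,bm,bn,bs,bx] rk=7  ker:hl,hm,hs,hx,jl,jm,jn,js,jx,lm,ln,ls,mx,ns,nx,sx
∂2: piv[bhl,bhm,bhs,bhx,bjl,bjn,bjs,bjx,bls,bmx,bsx,jlm,lns] rk=13  ker:hls,hmx,hsx,jls
b_1=(23−7)−13=3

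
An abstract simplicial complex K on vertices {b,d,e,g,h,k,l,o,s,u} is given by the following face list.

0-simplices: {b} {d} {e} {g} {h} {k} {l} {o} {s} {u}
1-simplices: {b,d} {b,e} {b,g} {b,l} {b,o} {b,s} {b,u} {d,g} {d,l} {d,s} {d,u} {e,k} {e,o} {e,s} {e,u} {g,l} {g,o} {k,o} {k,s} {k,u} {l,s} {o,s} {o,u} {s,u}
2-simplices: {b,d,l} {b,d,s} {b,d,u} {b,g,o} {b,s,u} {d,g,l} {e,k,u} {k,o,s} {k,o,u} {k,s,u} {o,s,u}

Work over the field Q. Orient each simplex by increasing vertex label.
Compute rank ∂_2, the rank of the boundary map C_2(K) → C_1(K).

rank∂_2=10

n_0=10 n_1=24 n_2=11  [Q]
∂1: piv[bd,be,bg,bl,bo,bs,bu,ek] rk=8  ker:dg,dl,ds,du,eo,es,eu,gl,go,ko,ks,ku,ls,os,ou,su
∂2: piv[bdl,bds,bdu,bgo,bsu,dgl,eku,kos,kou,ksu] rk=10  ker:osu
rk∂_2=10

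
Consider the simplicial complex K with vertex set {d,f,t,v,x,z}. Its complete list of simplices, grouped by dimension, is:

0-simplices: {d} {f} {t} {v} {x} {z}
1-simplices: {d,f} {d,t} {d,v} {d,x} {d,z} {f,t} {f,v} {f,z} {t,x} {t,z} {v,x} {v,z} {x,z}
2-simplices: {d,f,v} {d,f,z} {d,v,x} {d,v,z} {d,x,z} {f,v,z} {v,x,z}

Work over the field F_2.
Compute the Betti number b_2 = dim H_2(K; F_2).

b_2=2

n_0=6 n_1=13 n_2=7  [Z2]
∂1: piv[df,dt,dv,dx,dz] rk=5  ker:ft,fv,fz,tx,tz,vx,vz,xz
∂2: piv[dfv,dfz,dvx,dvz,dxz] rk=5  ker:fvz,vxz
b_2=(7−5)−0=2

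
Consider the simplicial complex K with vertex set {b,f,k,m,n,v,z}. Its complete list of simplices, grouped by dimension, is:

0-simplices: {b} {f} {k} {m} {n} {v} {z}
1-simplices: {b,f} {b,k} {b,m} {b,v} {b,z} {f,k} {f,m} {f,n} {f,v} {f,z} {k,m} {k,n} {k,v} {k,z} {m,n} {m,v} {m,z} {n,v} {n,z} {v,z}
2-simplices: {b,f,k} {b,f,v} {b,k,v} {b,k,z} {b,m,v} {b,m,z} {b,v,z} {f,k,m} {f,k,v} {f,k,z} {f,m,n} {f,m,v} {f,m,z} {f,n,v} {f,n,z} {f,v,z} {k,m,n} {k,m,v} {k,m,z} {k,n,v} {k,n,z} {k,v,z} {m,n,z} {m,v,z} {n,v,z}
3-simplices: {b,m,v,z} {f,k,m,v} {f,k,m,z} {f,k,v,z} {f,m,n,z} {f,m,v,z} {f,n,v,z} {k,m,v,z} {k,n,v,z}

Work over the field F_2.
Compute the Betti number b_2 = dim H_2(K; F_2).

b_2=3

n_0=7 n_1=20 n_2=25 n_3=9  [Z2]
∂1: piv[bf,bk,bm,bv,bz,fn] rk=6  ker:fk,fm,fv,fz,km,kn,kv,kz,mn,mv,mz,nv,nz,vz
∂2: piv[bfk,bfv,bkv,bkz,bmv,bmz,bvz,fkm,fkz,fmn,fmv,fnv,fnz,kmn] rk=14  ker:fkv,fmz,fvz,kmv,kmz,knv,knz,kvz,mnz,mvz,nvz
∂3: piv[bmvz,fkmv,fkmz,fkvz,fmnz,fmvz,fnvz,knvz] rk=8  ker:kmvz
b_2=(25−14)−8=3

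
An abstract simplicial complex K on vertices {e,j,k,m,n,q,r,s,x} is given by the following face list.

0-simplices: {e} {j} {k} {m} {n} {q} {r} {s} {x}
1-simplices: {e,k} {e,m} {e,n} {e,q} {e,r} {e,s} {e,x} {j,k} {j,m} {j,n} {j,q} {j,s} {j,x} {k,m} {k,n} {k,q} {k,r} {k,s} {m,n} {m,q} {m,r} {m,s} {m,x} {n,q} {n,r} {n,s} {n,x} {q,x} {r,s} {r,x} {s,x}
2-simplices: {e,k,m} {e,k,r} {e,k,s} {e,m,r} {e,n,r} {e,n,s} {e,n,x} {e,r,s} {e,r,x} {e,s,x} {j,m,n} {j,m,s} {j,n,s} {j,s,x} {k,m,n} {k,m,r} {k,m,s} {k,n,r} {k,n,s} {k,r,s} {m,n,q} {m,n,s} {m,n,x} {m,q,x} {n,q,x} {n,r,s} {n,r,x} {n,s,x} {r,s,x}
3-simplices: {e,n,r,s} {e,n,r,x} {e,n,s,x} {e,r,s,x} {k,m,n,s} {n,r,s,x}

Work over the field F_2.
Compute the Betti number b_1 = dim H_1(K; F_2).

n_0=9 n_1=31 n_2=29 n_3=6  [Z2]
∂1: piv[ek,em,en,eq,er,es,ex,jk] rk=8  ker:jm,jn,jq,js,jx,km,kn,kq,kr,ks,mn,mq,mr,ms,mx,nq,nr,ns,nx,qx,rs,rx,sx
∂2: piv[ekm,ekr,eks,emr,enr,ens,enx,ers,erx,esx,jmn,jms,jns,jsx,kmn,kms,mnq,mnx,mqx] rk=19  ker:kmr,knr,kns,krs,mns,nqx,nrs,nrx,nsx,rsx
∂3: piv[enrs,enrx,ensx,ersx,kmns] rk=5  ker:nrsx
b_1=(31−8)−19=4

b_1=4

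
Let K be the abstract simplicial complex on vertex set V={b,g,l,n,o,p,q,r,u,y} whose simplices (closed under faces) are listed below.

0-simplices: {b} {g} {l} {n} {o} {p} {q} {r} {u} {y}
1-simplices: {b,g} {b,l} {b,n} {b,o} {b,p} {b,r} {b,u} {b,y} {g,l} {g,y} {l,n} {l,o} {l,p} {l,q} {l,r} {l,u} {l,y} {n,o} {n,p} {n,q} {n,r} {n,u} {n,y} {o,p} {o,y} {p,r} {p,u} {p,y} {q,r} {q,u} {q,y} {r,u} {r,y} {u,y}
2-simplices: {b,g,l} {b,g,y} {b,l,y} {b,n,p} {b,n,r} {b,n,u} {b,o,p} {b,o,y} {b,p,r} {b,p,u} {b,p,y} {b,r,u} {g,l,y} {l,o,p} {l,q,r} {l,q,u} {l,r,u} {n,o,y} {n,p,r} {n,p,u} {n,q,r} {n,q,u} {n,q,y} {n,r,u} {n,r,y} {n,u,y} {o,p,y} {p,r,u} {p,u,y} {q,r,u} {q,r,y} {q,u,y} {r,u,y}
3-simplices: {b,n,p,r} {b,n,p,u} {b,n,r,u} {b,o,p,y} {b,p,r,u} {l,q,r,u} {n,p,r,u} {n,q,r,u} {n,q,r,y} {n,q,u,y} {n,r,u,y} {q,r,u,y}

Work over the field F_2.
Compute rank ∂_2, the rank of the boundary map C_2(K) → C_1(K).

rank∂_2=22

n_0=10 n_1=34 n_2=33 n_3=12  [Z2]
∂1: piv[bg,bl,bn,bo,bp,br,bu,by,lq] rk=9  ker:gl,gy,ln,lo,lp,lr,lu,ly,no,np,nq,nr,nu,ny,op,oy,pr,pu,py,qr,qu,qy,ru,ry,uy
∂2: piv[bgl,bgy,bly,bnp,bnr,bnu,bop,boy,bpr,bpu,bpy,bru,lop,lqr,lqu,lru,noy,nqr,nqy,nry,nuy,puy] rk=22  ker:gly,npr,npu,nqu,nru,opy,pru,qru,qry,quy,ruy
∂3: piv[bnpr,bnpu,bnru,bopy,bpru,lqru,nqru,nqry,nquy,nruy] rk=10  ker:npru,qruy
rk∂_2=22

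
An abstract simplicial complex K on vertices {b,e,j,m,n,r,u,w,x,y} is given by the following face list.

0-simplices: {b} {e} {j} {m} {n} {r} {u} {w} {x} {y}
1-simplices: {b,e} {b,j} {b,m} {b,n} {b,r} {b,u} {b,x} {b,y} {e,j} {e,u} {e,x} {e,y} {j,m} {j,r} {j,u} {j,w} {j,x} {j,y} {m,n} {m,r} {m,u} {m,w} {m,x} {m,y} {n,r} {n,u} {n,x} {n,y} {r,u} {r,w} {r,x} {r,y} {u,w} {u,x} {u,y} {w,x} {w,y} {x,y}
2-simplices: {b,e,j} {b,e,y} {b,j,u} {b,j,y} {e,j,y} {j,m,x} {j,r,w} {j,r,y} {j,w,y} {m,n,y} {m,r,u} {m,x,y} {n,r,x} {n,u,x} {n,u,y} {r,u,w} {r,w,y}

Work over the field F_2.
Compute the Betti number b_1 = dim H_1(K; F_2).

b_1=14

n_0=10 n_1=38 n_2=17  [Z2]
∂1: piv[be,bj,bm,bn,br,bu,bx,by,jw] rk=9  ker:ej,eu,ex,ey,jm,jr,ju,jx,jy,mn,mr,mu,mw,mx,my,nr,nu,nx,ny,ru,rw,rx,ry,uw,ux,uy,wx,wy,xy
∂2: piv[bej,bey,bju,bjy,jmx,jrw,jry,jwy,mny,mru,mxy,nrx,nux,nuy,ruw] rk=15  ker:ejy,rwy
b_1=(38−9)−15=14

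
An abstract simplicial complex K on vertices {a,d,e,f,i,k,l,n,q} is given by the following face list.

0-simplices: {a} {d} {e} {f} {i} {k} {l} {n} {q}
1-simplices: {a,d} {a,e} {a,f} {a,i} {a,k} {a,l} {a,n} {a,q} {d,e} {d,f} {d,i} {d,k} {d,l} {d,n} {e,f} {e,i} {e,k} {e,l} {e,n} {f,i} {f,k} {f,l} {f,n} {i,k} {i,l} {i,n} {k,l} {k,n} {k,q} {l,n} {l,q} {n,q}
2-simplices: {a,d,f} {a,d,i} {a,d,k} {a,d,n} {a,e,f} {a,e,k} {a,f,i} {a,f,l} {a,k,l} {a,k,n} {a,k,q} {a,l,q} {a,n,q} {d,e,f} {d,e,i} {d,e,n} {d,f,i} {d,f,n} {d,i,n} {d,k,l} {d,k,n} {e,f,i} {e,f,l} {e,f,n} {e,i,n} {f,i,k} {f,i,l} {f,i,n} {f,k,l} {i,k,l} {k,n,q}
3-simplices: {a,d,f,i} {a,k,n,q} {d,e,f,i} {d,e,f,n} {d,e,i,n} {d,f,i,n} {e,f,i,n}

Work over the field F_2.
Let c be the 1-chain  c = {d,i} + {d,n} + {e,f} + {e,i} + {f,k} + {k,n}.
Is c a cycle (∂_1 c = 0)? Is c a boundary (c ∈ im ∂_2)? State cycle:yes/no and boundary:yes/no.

n_0=9 n_1=32 n_2=31 n_3=7  [Z2]
∂1: piv[ad,ae,af,ai,ak,al,an,aq] rk=8  ker:de,df,di,dk,dl,dn,ef,ei,ek,el,en,fi,fk,fl,fn,ik,il,in,kl,kn,kq,ln,lq,nq
∂2: piv[adf,adi,adk,adn,aef,aek,afi,afl,akl,akn,akq,alq,anq,def,dei,den,dfn,din,dkl,efl,fik,fil,fkl] rk=23  ker:dfi,dkn,efi,efn,ein,fin,ikl,knq
∂3: piv[adfi,aknq,defi,defn,dein,dfin] rk=6  ker:efin
∂1c = 0
c vs im∂2: reduces to 0 ⇒ boundary

cycle:yes boundary:yes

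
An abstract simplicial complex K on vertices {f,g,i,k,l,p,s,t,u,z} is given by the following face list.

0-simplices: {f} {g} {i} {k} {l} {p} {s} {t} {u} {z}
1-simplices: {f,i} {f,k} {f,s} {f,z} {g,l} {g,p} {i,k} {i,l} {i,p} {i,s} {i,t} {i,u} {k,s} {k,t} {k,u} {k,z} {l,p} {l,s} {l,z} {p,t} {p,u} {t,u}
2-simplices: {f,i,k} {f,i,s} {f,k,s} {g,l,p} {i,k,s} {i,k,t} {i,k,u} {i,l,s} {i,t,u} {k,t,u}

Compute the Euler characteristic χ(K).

n_0=10 n_1=22 n_2=10
χ=+10−22+10=-2

χ(K)=-2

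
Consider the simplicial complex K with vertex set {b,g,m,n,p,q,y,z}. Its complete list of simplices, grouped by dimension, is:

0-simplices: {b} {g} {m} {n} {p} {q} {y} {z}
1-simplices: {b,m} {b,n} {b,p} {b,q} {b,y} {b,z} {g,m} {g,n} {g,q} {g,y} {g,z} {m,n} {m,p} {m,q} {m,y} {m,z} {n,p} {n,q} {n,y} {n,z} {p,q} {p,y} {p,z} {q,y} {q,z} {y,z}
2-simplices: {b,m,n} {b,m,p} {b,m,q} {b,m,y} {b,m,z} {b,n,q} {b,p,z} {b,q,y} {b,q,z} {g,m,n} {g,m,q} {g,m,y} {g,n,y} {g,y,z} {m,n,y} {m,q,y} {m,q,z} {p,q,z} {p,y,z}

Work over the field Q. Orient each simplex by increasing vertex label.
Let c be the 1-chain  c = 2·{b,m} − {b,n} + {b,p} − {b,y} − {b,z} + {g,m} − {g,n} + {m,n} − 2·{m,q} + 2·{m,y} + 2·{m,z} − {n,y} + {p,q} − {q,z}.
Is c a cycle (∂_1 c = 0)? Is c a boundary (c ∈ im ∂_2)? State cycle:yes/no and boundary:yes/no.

n_0=8 n_1=26 n_2=19  [Q]
∂1: piv[bm,bn,bp,bq,by,bz,gm] rk=7  ker:gn,gq,gy,gz,mn,mp,mq,my,mz,np,nq,ny,nz,pq,py,pz,qy,qz,yz
∂2: piv[bmn,bmp,bmq,bmy,bmz,bnq,bpz,bqy,bqz,gmn,gmq,gmy,gny,gyz,pqz,pyz] rk=16  ker:mny,mqy,mqz
∂1c = 0
c vs im∂2: reduces to 0 ⇒ boundary

cycle:yes boundary:yes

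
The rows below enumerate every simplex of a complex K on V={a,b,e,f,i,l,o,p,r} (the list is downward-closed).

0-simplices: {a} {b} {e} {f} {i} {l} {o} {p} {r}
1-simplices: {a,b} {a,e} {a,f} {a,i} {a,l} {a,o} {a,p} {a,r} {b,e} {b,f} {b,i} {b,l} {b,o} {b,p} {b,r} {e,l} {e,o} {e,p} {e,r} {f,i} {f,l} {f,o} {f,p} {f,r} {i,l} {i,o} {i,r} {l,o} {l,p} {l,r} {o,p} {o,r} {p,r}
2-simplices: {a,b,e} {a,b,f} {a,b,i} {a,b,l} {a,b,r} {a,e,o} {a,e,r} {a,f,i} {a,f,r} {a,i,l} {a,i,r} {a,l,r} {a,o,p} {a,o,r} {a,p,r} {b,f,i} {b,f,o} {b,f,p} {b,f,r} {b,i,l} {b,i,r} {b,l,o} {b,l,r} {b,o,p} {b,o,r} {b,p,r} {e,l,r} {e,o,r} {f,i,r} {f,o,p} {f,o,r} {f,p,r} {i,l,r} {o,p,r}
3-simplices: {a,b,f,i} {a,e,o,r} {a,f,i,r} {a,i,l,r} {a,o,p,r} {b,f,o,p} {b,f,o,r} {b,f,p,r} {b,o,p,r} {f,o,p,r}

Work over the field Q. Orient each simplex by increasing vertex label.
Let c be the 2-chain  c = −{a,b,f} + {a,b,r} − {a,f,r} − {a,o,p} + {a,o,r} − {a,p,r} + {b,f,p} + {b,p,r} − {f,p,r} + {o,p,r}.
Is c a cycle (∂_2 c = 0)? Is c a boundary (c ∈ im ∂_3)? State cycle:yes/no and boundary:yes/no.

cycle:yes boundary:no

n_0=9 n_1=33 n_2=34 n_3=10  [Q]
∂1: piv[ab,ae,af,ai,al,ao,ap,ar] rk=8  ker:be,bf,bi,bl,bo,bp,br,el,eo,ep,er,fi,fl,fo,fp,fr,il,io,ir,lo,lp,lr,op,or,pr
∂2: piv[abe,abf,abi,abl,abr,aeo,aer,afi,afr,ail,air,alr,aop,aor,apr,bfo,bfp,blo,bop,bor,elr] rk=21  ker:bfi,bfr,bil,bir,blr,bpr,eor,fir,fop,for,fpr,ilr,opr
∂3: piv[abfi,aeor,afir,ailr,aopr,bfop,bfor,bfpr,bopr] rk=9  ker:fopr
∂2c = 0
c vs im∂3: residual ≠ 0 ⇒ not boundary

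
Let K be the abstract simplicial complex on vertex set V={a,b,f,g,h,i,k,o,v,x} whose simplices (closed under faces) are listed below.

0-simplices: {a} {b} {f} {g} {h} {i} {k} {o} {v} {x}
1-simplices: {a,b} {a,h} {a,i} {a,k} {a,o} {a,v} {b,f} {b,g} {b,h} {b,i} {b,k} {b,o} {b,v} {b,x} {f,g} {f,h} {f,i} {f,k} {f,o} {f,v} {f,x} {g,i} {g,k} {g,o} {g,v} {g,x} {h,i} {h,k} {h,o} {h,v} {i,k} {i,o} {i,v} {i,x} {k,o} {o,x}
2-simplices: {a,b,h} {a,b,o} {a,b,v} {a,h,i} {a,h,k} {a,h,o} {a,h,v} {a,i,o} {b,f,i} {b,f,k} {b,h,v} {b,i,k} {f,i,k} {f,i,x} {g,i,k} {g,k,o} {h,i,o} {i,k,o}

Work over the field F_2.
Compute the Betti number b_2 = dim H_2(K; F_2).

n_0=10 n_1=36 n_2=18  [Z2]
∂1: piv[ab,ah,ai,ak,ao,av,bf,bg,bx] rk=9  ker:bh,bi,bk,bo,bv,fg,fh,fi,fk,fo,fv,fx,gi,gk,go,gv,gx,hi,hk,ho,hv,ik,io,iv,ix,ko,ox
∂2: piv[abh,abo,abv,ahi,ahk,aho,ahv,aio,bfi,bfk,bik,fix,gik,gko,iko] rk=15  ker:bhv,fik,hio
b_2=(18−15)−0=3

b_2=3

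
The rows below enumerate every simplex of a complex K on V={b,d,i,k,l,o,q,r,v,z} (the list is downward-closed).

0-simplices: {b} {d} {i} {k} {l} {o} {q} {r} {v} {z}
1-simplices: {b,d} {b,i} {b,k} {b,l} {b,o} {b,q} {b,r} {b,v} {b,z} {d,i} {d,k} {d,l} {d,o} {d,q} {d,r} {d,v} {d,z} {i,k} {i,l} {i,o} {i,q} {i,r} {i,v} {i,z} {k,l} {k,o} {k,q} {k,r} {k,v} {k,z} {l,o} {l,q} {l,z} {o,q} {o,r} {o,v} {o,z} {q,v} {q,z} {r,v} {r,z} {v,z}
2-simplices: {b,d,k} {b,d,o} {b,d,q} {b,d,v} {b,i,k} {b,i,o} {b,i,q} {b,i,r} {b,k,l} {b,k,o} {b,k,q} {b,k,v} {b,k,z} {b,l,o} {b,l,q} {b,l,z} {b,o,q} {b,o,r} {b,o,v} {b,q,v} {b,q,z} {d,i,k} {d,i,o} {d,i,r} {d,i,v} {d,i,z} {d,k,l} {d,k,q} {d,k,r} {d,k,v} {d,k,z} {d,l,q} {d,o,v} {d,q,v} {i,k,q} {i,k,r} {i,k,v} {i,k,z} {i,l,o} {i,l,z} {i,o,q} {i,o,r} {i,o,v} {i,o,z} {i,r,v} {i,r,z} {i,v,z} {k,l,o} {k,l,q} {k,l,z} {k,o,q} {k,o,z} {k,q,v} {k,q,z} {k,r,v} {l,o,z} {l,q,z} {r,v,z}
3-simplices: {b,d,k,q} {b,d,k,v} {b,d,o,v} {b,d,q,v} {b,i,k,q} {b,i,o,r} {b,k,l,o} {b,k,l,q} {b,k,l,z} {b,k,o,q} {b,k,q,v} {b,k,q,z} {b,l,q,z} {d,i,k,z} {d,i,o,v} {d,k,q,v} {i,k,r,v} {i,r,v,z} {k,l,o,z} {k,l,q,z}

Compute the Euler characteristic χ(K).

n_0=10 n_1=42 n_2=58 n_3=20
χ=+10−42+58−20=6

χ(K)=6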